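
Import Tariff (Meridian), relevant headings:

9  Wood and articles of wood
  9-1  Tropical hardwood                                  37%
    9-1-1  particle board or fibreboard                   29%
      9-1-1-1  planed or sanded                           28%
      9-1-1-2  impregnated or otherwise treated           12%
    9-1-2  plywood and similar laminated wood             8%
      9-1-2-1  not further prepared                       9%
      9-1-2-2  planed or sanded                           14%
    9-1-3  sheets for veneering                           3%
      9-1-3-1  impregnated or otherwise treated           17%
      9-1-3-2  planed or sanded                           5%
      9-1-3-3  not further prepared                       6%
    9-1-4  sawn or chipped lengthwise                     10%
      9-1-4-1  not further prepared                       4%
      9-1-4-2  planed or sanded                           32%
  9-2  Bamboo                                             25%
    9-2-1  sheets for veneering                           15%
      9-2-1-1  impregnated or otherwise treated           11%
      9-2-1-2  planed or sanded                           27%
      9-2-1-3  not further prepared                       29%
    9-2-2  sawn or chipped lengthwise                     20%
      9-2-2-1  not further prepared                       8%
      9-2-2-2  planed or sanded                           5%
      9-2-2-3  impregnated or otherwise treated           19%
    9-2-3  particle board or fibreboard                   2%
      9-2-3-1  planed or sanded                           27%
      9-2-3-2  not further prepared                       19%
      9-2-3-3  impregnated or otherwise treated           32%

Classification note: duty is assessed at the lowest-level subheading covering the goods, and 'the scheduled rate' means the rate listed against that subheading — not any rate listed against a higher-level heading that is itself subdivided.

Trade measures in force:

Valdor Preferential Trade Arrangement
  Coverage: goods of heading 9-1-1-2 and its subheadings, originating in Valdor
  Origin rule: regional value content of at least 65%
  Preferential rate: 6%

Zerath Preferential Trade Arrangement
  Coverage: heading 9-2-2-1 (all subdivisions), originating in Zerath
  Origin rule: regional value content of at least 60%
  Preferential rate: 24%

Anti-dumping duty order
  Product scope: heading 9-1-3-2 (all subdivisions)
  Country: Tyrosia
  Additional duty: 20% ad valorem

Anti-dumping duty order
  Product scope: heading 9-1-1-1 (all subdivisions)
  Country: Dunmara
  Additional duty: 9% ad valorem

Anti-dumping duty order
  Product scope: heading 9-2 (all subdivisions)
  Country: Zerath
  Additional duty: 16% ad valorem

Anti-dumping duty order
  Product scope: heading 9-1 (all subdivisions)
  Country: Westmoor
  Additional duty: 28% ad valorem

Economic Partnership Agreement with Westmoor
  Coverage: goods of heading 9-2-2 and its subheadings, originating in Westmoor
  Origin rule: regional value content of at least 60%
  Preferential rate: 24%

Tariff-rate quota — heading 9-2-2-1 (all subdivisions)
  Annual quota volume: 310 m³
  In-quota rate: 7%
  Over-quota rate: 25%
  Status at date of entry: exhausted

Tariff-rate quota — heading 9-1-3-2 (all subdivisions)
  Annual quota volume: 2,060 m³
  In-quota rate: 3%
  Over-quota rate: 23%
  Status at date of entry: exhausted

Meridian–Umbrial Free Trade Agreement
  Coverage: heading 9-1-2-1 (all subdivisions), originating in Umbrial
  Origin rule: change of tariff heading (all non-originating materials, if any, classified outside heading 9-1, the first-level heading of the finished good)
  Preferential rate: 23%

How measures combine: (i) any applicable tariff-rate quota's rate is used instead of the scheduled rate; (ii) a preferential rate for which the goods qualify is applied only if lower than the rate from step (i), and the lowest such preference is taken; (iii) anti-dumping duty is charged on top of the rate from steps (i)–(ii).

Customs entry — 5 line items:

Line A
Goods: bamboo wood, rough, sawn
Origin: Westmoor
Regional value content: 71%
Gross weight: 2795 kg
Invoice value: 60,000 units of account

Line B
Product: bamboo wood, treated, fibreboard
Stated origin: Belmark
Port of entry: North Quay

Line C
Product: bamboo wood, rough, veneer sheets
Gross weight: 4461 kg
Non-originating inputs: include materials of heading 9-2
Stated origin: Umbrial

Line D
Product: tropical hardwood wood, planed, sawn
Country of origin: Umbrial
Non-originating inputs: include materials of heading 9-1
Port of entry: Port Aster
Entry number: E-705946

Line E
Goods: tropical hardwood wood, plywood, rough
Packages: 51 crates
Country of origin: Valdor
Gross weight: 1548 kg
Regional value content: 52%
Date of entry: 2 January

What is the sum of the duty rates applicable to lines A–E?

126%

Line A: bamboo → 9-2; sawn → 9-2-2; rough → 9-2-2-1. Scheduled 8%. quota on 9-2-2-1 exhausted → over-quota 25%; Westmoor agreement on 9-2-2: RVC ≥ 60% → 24% available; preferential 24%. → 24%.
Line B: bamboo → 9-2; fibreboard → 9-2-3; treated → 9-2-3-3. Scheduled 32%. No special measure applies. → 32%.
Line C: bamboo → 9-2; veneer sheets → 9-2-1; rough → 9-2-1-3. Scheduled 29%. Umbrial agreement on 9-1-2-1: 9-2-1-3 not covered. → 29%.
Line D: tropical hardwood → 9-1; sawn → 9-1-4; planed → 9-1-4-2. Scheduled 32%. Umbrial agreement on 9-1-2-1: 9-1-4-2 not covered. → 32%.
Line E: tropical hardwood → 9-1; plywood → 9-1-2; rough → 9-1-2-1. Scheduled 9%. Valdor agreement on 9-1-1-2: 9-1-2-1 not covered. → 9%.
Sum: 24% + 32% + 29% + 32% + 9% = 126%.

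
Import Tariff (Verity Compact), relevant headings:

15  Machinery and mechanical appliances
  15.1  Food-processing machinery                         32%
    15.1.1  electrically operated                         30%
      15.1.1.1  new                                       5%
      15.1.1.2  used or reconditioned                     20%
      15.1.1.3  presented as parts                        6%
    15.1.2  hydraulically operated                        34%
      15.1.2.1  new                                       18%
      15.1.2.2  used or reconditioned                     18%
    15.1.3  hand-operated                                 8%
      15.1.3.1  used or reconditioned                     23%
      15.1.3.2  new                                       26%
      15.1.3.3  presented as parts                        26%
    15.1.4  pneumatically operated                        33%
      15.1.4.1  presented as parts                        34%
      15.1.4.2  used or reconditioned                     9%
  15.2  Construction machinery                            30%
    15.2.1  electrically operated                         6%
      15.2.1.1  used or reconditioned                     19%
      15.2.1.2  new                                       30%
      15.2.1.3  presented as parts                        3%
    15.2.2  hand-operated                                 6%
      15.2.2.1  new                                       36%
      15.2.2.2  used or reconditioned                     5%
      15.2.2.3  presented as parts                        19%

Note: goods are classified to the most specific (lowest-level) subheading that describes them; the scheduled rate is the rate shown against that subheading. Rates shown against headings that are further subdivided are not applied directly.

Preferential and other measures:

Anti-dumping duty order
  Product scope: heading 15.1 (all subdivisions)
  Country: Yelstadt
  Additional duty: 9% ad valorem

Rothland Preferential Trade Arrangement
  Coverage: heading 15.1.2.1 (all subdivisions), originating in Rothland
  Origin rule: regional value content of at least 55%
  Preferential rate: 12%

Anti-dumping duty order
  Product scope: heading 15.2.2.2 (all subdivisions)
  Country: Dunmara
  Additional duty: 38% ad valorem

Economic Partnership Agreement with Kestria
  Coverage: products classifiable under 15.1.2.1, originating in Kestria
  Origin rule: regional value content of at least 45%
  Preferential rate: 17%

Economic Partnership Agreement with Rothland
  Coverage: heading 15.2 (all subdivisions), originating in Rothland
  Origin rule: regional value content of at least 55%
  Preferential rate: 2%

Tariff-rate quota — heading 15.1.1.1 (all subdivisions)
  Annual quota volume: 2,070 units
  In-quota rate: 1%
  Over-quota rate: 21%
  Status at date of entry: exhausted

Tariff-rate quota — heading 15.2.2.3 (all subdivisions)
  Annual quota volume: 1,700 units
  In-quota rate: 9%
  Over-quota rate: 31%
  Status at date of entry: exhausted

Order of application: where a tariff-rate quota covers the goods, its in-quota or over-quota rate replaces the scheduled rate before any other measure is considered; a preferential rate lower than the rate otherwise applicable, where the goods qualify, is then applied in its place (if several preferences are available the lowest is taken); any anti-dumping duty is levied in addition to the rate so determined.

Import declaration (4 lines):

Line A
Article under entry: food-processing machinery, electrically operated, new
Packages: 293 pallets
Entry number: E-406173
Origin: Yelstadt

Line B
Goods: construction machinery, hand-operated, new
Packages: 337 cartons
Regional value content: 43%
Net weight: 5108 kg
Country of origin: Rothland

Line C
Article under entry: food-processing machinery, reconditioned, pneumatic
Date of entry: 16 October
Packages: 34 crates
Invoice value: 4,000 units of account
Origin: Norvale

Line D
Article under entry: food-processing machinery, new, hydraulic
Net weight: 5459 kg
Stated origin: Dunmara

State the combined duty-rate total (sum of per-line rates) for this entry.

Line A: food-processing → 15.1; electrically operated → 15.1.1; new → 15.1.1.1. Scheduled 5%. quota on 15.1.1.1 exhausted → over-quota 21%; anti-dumping (Yelstadt, 15.1): +9%; total 21% + 9% = 30%. → 30%.
Line B: construction → 15.2; hand-operated → 15.2.2; new → 15.2.2.1. Scheduled 36%. Rothland agreement on 15.1.2.1: 15.2.2.1 not covered; Rothland agreement on 15.2: RVC < 55%. → 36%.
Line C: food-processing → 15.1; pneumatic → 15.1.4; reconditioned → 15.1.4.2. Scheduled 9%. No special measure applies. → 9%.
Line D: food-processing → 15.1; hydraulic → 15.1.2; new → 15.1.2.1. Scheduled 18%. No special measure applies. → 18%.
Sum: 30% + 36% + 9% + 18% = 93%.

93%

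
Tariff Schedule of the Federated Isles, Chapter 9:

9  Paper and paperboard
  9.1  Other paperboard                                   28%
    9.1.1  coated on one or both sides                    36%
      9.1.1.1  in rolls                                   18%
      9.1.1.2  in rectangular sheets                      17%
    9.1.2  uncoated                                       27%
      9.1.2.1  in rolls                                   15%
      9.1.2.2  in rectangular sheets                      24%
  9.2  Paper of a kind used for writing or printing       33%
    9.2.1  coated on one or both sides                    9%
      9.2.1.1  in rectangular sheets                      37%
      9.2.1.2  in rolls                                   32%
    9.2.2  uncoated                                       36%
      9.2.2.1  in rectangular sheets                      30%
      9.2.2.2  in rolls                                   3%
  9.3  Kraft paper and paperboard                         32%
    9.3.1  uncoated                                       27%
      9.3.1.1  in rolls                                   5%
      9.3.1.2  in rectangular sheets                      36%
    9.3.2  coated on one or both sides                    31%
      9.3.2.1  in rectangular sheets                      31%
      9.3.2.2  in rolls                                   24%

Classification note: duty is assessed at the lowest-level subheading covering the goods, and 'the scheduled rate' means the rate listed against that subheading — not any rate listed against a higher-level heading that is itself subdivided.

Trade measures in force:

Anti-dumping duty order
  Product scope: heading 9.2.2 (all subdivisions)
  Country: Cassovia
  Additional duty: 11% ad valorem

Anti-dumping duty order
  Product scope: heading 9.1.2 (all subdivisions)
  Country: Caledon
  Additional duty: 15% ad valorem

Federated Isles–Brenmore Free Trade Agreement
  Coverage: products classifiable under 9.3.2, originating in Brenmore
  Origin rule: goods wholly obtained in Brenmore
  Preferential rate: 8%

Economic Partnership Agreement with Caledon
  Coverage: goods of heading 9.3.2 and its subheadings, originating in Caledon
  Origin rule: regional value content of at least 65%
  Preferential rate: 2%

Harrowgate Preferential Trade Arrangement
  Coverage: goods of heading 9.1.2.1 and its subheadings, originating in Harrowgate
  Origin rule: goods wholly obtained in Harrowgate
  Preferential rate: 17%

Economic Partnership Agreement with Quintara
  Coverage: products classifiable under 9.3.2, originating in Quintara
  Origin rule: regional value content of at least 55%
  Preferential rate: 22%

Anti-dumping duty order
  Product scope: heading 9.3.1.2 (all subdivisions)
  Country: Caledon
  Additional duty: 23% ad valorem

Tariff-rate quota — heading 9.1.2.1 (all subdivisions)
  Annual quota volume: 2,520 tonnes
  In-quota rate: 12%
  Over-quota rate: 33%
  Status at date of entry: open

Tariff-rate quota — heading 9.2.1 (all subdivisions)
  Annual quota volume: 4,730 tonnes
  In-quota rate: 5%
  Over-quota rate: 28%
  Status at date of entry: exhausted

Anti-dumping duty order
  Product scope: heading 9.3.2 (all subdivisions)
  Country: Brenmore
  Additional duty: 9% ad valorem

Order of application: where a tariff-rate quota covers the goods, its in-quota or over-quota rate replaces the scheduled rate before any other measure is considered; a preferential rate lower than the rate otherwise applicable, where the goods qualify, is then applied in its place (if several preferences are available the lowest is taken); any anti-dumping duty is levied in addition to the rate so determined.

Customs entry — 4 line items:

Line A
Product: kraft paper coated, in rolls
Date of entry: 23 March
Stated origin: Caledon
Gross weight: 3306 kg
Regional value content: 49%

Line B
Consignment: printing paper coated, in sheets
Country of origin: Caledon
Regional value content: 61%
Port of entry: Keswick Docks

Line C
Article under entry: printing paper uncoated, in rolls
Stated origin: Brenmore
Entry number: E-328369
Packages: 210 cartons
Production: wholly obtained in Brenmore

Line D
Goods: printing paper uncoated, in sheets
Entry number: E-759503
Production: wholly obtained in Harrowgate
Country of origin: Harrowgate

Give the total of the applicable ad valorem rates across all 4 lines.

Line A: kraft paper → 9.3; coated → 9.3.2; in rolls → 9.3.2.2. Scheduled 24%. Caledon agreement on 9.3.2: RVC < 65%. → 24%.
Line B: printing paper → 9.2; coated → 9.2.1; in sheets → 9.2.1.1. Scheduled 37%. quota on 9.2.1 exhausted → over-quota 28%; Caledon agreement on 9.3.2: 9.2.1.1 not covered. → 28%.
Line C: printing paper → 9.2; uncoated → 9.2.2; in rolls → 9.2.2.2. Scheduled 3%. Brenmore agreement on 9.3.2: 9.2.2.2 not covered. → 3%.
Line D: printing paper → 9.2; uncoated → 9.2.2; in sheets → 9.2.2.1. Scheduled 30%. Harrowgate agreement on 9.1.2.1: 9.2.2.1 not covered. → 30%.
Sum: 24% + 28% + 3% + 30% = 85%.

85%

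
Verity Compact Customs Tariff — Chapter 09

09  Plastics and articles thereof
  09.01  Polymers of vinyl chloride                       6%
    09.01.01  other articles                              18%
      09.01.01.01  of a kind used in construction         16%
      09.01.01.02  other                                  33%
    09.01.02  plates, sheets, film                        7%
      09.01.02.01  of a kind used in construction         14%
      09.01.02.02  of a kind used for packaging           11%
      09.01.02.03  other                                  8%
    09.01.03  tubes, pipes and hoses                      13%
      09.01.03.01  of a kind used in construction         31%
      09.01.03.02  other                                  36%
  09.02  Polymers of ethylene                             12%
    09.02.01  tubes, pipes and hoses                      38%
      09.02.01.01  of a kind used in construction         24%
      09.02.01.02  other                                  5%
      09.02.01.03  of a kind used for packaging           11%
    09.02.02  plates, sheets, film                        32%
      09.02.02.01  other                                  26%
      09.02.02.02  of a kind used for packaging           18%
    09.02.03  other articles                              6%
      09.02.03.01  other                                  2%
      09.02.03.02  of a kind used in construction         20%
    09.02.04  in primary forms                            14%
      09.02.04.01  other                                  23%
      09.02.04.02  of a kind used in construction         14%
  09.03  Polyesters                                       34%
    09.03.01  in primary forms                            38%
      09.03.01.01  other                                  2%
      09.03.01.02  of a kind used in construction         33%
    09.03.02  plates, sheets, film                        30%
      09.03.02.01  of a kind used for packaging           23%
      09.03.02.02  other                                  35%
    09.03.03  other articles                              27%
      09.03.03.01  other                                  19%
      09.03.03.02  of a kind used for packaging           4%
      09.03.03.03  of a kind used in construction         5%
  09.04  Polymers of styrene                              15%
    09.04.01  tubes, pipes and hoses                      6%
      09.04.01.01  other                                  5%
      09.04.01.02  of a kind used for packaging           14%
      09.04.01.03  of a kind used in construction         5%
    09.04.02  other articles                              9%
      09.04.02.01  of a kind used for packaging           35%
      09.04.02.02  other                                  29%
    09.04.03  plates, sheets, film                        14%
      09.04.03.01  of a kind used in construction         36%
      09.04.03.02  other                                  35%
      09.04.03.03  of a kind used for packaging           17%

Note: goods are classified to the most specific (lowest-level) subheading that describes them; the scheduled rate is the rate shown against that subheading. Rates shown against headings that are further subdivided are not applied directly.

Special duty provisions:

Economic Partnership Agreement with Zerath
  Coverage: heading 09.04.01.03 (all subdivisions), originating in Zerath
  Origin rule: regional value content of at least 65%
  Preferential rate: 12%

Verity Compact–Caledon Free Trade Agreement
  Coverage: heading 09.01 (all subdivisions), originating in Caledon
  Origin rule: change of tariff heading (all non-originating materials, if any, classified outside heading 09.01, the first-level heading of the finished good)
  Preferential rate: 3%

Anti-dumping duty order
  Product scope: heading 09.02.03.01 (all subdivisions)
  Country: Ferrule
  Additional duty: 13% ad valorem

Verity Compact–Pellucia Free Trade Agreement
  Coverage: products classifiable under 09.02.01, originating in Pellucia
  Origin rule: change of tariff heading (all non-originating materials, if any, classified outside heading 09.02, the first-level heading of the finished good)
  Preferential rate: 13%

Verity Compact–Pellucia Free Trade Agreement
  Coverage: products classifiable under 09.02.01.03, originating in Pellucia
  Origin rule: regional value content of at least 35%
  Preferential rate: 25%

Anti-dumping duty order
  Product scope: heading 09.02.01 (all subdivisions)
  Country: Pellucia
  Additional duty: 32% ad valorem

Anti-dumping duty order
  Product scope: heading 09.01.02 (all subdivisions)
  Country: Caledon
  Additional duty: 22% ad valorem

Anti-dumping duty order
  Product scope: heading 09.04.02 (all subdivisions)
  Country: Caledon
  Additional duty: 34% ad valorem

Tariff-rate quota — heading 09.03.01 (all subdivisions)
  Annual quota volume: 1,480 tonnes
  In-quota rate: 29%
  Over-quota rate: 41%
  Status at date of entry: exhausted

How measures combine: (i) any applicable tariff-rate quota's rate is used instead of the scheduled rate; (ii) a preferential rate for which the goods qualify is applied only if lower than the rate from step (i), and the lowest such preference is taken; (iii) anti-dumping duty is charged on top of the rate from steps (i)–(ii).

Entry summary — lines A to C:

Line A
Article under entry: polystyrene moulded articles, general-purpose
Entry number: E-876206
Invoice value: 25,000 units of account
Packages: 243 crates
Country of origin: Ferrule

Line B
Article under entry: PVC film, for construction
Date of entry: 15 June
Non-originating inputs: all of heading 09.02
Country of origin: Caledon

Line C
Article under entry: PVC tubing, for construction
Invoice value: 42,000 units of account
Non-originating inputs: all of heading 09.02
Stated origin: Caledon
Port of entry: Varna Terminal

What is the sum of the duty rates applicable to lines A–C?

57%

Line A: polystyrene → 09.04; moulded articles → 09.04.02; general-purpose → 09.04.02.02. Scheduled 29%. No special measure applies. → 29%.
Line B: PVC → 09.01; film → 09.01.02; for construction → 09.01.02.01. Scheduled 14%. Caledon agreement on 09.01: CTH met → 3% available; preferential 3%; anti-dumping (Caledon, 09.01.02): +22%; total 3% + 22% = 25%. → 25%.
Line C: PVC → 09.01; tubing → 09.01.03; for construction → 09.01.03.01. Scheduled 31%. Caledon agreement on 09.01: CTH met → 3% available; preferential 3%. → 3%.
Sum: 29% + 25% + 3% = 57%.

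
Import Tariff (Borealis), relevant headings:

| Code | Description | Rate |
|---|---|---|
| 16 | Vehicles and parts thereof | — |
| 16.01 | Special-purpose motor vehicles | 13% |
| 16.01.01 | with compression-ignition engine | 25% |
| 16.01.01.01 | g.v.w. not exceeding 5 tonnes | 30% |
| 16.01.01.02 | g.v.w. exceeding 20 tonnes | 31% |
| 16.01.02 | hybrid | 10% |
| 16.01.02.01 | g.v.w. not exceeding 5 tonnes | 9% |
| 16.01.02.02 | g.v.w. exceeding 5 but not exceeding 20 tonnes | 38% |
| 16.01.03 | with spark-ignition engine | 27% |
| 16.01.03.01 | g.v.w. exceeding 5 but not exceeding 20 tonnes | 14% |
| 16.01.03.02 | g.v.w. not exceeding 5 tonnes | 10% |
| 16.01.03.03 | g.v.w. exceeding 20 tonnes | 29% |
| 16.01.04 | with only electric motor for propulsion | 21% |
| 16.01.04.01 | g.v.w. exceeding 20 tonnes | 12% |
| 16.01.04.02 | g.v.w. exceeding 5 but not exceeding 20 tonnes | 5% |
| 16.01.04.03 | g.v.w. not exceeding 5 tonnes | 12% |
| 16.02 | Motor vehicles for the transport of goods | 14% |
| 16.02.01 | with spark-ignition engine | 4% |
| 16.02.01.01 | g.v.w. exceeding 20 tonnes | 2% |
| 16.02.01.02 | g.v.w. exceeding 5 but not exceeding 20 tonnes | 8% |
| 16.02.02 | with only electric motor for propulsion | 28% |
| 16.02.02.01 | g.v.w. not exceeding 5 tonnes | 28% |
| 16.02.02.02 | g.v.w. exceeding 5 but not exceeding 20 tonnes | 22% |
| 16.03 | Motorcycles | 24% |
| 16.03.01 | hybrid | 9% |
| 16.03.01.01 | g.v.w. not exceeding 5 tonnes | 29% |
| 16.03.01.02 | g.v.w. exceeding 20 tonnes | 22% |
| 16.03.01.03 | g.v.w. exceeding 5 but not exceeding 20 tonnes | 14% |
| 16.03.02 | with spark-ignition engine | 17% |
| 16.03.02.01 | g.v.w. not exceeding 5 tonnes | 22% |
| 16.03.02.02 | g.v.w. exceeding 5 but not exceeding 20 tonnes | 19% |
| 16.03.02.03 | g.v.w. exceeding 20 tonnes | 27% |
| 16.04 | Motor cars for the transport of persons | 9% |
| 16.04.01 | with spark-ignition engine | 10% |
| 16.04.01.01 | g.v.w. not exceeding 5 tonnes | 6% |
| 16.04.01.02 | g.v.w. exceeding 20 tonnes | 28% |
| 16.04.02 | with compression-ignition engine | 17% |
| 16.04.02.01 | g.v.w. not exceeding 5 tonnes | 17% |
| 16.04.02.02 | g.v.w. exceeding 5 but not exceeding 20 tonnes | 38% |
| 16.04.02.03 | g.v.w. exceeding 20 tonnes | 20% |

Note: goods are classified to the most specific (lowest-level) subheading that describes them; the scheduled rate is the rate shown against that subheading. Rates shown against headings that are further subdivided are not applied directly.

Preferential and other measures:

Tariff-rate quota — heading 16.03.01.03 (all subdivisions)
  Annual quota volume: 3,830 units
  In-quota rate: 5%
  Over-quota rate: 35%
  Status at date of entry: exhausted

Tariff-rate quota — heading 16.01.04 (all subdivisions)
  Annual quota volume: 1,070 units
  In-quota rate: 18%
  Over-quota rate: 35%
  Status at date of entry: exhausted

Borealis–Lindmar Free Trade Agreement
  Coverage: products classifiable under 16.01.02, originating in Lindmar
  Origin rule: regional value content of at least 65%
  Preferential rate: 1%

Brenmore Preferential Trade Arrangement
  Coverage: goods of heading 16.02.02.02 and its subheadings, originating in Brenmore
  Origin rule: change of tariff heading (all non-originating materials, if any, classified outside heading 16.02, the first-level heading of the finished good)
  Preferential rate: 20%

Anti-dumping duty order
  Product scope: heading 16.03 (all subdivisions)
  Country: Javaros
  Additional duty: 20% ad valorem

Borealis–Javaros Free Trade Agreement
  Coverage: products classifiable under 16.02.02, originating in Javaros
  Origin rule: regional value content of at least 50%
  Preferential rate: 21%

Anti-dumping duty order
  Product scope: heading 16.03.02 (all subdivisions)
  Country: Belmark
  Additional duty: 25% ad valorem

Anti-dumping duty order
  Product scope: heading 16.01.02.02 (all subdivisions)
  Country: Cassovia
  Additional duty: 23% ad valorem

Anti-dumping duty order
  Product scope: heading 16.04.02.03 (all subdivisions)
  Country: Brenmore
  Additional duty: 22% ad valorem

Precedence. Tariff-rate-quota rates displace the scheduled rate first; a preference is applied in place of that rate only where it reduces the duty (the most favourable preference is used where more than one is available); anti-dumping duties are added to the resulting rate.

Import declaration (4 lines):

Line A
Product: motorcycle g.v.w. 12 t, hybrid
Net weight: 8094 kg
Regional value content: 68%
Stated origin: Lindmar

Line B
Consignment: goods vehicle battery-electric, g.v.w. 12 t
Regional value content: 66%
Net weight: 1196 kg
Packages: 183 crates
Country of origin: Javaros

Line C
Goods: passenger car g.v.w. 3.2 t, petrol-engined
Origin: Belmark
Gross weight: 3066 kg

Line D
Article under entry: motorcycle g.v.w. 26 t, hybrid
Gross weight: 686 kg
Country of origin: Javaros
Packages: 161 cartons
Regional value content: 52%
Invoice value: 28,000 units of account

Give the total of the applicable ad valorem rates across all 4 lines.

104%

Line A: motorcycle → 16.03; hybrid → 16.03.01; g.v.w. 12 t → 16.03.01.03. Scheduled 14%. quota on 16.03.01.03 exhausted → over-quota 35%; Lindmar agreement on 16.01.02: 16.03.01.03 not covered. → 35%.
Line B: goods vehicle → 16.02; battery-electric → 16.02.02; g.v.w. 12 t → 16.02.02.02. Scheduled 22%. Javaros agreement on 16.02.02: RVC ≥ 50% → 21% available; preferential 21%. → 21%.
Line C: passenger car → 16.04; petrol-engined → 16.04.01; g.v.w. 3.2 t → 16.04.01.01. Scheduled 6%. No special measure applies. → 6%.
Line D: motorcycle → 16.03; hybrid → 16.03.01; g.v.w. 26 t → 16.03.01.02. Scheduled 22%. Javaros agreement on 16.02.02: 16.03.01.02 not covered; anti-dumping (Javaros, 16.03): +20%; total 22% + 20% = 42%. → 42%.
Sum: 35% + 21% + 6% + 42% = 104%.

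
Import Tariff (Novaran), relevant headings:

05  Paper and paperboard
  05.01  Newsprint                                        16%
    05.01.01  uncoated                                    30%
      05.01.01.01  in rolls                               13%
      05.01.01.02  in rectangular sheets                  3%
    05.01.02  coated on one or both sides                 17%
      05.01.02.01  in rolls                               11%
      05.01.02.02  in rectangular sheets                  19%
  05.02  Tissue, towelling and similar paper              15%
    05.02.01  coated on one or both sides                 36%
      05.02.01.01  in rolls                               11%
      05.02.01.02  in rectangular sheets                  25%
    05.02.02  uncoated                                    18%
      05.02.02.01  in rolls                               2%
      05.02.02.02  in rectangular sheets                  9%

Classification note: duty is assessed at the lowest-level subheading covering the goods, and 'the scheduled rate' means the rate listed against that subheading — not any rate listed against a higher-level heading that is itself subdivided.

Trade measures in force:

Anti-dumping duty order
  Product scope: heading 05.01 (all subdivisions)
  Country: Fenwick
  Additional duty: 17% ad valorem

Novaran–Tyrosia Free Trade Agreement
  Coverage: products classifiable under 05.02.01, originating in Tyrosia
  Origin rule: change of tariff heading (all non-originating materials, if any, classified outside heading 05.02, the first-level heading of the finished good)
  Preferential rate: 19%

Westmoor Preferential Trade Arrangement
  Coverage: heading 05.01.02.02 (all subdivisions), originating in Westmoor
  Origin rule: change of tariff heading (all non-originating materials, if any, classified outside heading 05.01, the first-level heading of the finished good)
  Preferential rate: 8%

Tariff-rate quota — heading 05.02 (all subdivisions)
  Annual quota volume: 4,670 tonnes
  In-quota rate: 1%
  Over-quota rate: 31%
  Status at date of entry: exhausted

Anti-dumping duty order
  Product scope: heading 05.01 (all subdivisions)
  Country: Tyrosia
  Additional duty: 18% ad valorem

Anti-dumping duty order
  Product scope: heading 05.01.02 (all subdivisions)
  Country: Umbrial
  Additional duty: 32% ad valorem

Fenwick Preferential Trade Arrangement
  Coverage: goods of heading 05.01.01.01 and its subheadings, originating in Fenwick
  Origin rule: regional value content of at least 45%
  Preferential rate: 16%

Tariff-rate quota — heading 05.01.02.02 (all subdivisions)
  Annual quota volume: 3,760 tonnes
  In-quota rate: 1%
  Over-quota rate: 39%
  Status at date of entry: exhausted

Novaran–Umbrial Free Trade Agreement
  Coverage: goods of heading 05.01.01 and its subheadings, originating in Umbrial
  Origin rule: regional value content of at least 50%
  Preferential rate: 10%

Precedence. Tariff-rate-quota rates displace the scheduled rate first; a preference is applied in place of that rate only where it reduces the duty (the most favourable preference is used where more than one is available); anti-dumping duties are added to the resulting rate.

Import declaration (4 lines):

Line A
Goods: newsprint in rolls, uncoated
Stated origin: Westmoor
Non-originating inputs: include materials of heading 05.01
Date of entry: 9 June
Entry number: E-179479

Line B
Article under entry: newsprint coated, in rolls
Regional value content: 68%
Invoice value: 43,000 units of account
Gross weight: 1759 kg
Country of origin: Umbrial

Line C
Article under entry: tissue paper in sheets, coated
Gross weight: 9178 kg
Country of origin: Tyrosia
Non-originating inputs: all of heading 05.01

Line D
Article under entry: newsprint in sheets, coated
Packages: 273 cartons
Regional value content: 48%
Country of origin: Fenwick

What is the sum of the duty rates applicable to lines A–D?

Line A: newsprint → 05.01; uncoated → 05.01.01; in rolls → 05.01.01.01. Scheduled 13%. Westmoor agreement on 05.01.02.02: 05.01.01.01 not covered. → 13%.
Line B: newsprint → 05.01; coated → 05.01.02; in rolls → 05.01.02.01. Scheduled 11%. Umbrial agreement on 05.01.01: 05.01.02.01 not covered; anti-dumping (Umbrial, 05.01.02): +32%; total 11% + 32% = 43%. → 43%.
Line C: tissue paper → 05.02; coated → 05.02.01; in sheets → 05.02.01.02. Scheduled 25%. quota on 05.02 exhausted → over-quota 31%; Tyrosia agreement on 05.02.01: CTH met → 19% available; preferential 19%. → 19%.
Line D: newsprint → 05.01; coated → 05.01.02; in sheets → 05.01.02.02. Scheduled 19%. quota on 05.01.02.02 exhausted → over-quota 39%; Fenwick agreement on 05.01.01.01: 05.01.02.02 not covered; anti-dumping (Fenwick, 05.01): +17%; total 39% + 17% = 56%. → 56%.
Sum: 13% + 43% + 19% + 56% = 131%.

131%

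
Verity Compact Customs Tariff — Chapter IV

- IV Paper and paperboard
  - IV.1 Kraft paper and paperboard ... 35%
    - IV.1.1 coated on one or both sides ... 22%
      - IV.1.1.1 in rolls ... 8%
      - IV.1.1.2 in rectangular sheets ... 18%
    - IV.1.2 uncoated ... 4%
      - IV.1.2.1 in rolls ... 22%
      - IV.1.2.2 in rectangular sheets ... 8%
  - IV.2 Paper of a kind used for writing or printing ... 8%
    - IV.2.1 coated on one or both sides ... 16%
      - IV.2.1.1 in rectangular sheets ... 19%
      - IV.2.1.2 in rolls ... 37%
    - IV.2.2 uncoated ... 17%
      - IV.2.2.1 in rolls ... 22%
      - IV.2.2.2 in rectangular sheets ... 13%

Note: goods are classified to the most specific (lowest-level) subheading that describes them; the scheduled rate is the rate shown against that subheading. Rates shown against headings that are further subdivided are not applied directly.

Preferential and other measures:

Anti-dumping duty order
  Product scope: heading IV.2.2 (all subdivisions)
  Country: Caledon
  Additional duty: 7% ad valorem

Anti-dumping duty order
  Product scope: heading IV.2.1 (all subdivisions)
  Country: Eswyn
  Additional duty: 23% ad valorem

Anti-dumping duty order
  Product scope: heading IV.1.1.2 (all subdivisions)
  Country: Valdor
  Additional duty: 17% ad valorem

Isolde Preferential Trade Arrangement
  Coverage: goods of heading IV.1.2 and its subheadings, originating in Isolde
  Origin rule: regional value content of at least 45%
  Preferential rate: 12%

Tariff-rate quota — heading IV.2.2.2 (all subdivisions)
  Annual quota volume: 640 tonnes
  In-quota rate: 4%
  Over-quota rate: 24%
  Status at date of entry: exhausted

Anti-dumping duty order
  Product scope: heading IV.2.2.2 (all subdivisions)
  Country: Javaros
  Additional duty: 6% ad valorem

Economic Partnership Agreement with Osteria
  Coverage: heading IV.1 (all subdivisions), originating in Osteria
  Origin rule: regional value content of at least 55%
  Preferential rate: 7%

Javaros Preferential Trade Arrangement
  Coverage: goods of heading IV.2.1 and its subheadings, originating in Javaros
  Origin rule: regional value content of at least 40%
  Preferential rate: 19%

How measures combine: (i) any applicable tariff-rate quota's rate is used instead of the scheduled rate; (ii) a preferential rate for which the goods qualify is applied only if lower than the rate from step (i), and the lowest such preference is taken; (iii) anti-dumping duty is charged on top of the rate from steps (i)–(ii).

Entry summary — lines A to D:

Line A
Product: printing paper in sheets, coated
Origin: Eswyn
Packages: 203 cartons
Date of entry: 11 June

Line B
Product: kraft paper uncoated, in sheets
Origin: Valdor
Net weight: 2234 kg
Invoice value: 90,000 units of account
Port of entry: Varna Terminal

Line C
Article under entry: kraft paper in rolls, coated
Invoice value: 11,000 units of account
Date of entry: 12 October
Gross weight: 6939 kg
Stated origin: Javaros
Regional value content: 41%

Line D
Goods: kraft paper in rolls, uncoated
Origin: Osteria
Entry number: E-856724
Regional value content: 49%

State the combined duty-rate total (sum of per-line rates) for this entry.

Line A: printing paper → IV.2; coated → IV.2.1; in sheets → IV.2.1.1. Scheduled 19%. anti-dumping (Eswyn, IV.2.1): +23%; total 19% + 23% = 42%. → 42%.
Line B: kraft paper → IV.1; uncoated → IV.1.2; in sheets → IV.1.2.2. Scheduled 8%. No special measure applies. → 8%.
Line C: kraft paper → IV.1; coated → IV.1.1; in rolls → IV.1.1.1. Scheduled 8%. Javaros agreement on IV.2.1: IV.1.1.1 not covered. → 8%.
Line D: kraft paper → IV.1; uncoated → IV.1.2; in rolls → IV.1.2.1. Scheduled 22%. Osteria agreement on IV.1: RVC < 55%. → 22%.
Sum: 42% + 8% + 8% + 22% = 80%.

80%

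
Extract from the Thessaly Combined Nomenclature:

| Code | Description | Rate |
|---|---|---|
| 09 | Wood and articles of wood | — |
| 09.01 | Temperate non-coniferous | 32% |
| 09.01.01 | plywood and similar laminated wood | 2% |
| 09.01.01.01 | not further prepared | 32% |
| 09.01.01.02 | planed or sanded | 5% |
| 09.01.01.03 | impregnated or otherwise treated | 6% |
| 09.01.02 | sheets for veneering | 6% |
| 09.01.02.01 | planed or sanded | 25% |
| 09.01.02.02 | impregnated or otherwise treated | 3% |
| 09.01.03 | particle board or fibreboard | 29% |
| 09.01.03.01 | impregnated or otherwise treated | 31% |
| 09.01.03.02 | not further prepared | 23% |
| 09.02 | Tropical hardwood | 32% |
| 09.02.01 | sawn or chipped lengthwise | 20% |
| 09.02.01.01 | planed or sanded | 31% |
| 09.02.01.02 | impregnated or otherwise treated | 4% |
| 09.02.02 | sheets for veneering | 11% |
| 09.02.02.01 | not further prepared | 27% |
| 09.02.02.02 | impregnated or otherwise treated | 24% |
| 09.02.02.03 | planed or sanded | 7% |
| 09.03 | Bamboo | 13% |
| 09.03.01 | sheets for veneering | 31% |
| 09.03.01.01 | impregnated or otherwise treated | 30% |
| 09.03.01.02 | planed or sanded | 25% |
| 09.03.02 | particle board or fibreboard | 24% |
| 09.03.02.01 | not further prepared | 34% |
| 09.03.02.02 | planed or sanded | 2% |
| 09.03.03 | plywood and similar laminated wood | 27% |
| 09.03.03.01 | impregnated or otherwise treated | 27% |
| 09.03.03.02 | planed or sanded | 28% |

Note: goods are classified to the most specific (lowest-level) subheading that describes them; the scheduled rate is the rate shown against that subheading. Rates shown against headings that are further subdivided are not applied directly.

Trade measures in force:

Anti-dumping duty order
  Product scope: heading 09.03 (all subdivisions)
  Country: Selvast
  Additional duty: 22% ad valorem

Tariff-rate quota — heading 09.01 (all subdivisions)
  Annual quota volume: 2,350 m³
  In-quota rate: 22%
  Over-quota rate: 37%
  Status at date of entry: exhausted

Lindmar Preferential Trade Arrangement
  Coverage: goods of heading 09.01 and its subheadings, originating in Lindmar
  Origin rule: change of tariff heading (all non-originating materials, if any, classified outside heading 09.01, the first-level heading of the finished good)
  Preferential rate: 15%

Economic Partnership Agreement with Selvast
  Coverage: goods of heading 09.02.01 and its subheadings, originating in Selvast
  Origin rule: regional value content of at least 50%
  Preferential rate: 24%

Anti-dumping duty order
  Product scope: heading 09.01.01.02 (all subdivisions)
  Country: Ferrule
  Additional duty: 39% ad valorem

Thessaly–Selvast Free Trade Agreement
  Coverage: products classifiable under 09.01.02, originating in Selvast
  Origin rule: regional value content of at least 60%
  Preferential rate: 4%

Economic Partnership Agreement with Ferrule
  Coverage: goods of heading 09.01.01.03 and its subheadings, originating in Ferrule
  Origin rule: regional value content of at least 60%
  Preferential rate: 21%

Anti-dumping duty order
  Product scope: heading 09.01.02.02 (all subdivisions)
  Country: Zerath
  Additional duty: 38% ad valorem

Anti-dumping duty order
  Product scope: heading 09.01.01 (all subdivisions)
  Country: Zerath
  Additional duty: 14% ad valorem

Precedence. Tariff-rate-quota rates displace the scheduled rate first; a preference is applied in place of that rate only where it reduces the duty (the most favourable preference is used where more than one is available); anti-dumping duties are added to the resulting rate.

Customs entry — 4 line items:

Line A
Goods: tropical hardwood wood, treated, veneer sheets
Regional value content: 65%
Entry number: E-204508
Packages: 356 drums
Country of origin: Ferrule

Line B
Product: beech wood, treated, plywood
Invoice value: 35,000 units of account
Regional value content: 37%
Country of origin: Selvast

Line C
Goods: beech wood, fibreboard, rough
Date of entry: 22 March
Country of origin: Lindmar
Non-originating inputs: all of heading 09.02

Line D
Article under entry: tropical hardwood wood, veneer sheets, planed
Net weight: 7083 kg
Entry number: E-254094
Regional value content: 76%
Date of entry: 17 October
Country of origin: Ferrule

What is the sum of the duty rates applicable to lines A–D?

Line A: tropical hardwood → 09.02; veneer sheets → 09.02.02; treated → 09.02.02.02. Scheduled 24%. Ferrule agreement on 09.01.01.03: 09.02.02.02 not covered. → 24%.
Line B: beech → 09.01; plywood → 09.01.01; treated → 09.01.01.03. Scheduled 6%. quota on 09.01 exhausted → over-quota 37%; Selvast agreement on 09.02.01: 09.01.01.03 not covered; Selvast agreement on 09.01.02: 09.01.01.03 not covered. → 37%.
Line C: beech → 09.01; fibreboard → 09.01.03; rough → 09.01.03.02. Scheduled 23%. quota on 09.01 exhausted → over-quota 37%; Lindmar agreement on 09.01: CTH met → 15% available; preferential 15%. → 15%.
Line D: tropical hardwood → 09.02; veneer sheets → 09.02.02; planed → 09.02.02.03. Scheduled 7%. Ferrule agreement on 09.01.01.03: 09.02.02.03 not covered. → 7%.
Sum: 24% + 37% + 15% + 7% = 83%.

83%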